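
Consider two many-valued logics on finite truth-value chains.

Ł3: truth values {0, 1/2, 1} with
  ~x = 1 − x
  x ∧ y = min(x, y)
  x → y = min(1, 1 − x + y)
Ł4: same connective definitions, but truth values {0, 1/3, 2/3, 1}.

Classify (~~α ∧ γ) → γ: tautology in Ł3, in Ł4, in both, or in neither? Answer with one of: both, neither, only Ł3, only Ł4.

In Ł3: every assignment gives 1 — tautology.
In Ł4: every assignment gives 1 — tautology.

both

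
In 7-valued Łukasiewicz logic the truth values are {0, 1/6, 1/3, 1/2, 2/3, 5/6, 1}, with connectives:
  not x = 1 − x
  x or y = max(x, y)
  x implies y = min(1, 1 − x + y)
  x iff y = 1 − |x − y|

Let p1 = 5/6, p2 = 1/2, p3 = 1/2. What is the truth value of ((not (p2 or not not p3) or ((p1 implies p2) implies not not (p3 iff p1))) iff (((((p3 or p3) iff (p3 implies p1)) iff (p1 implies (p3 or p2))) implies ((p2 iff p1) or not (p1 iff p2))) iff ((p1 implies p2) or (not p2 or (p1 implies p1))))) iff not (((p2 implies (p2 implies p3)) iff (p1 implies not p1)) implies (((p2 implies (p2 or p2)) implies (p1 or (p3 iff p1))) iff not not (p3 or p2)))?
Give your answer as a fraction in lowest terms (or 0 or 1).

not p3 = not 1/2 = 1/2
not not p3 = not 1/2 = 1/2
p2 or not not p3 = 1/2 or 1/2 = 1/2
not (p2 or not not p3) = not 1/2 = 1/2
p1 implies p2 = 5/6 implies 1/2 = 2/3
p3 iff p1 = 1/2 iff 5/6 = 2/3
not (p3 iff p1) = not 2/3 = 1/3
not not (p3 iff p1) = not 1/3 = 2/3
(p1 implies p2) implies not not (p3 iff p1) = 2/3 implies 2/3 = 1
not (p2 or not not p3) or ((p1 implies p2) implies not not (p3 iff p1)) = 1/2 or 1 = 1
p3 or p3 = 1/2 or 1/2 = 1/2
p3 implies p1 = 1/2 implies 5/6 = 1
(p3 or p3) iff (p3 implies p1) = 1/2 iff 1 = 1/2
p3 or p2 = 1/2 or 1/2 = 1/2
p1 implies (p3 or p2) = 5/6 implies 1/2 = 2/3
((p3 or p3) iff (p3 implies p1)) iff (p1 implies (p3 or p2)) = 1/2 iff 2/3 = 5/6
p2 iff p1 = 1/2 iff 5/6 = 2/3
p1 iff p2 = 5/6 iff 1/2 = 2/3
not (p1 iff p2) = not 2/3 = 1/3
(p2 iff p1) or not (p1 iff p2) = 2/3 or 1/3 = 2/3
(((p3 or p3) iff (p3 implies p1)) iff (p1 implies (p3 or p2))) implies ((p2 iff p1) or not (p1 iff p2)) = 5/6 implies 2/3 = 5/6
p1 implies p2 = 5/6 implies 1/2 = 2/3
not p2 = not 1/2 = 1/2
p1 implies p1 = 5/6 implies 5/6 = 1
not p2 or (p1 implies p1) = 1/2 or 1 = 1
(p1 implies p2) or (not p2 or (p1 implies p1)) = 2/3 or 1 = 1
((((p3 or p3) iff (p3 implies p1)) iff (p1 implies (p3 or p2))) implies ((p2 iff p1) or not (p1 iff p2))) iff ((p1 implies p2) or (not p2 or (p1 implies p1))) = 5/6 iff 1 = 5/6
(not (p2 or not not p3) or ((p1 implies p2) implies not not (p3 iff p1))) iff (((((p3 or p3) iff (p3 implies p1)) iff (p1 implies (p3 or p2))) implies ((p2 iff p1) or not (p1 iff p2))) iff ((p1 implies p2) or (not p2 or (p1 implies p1)))) = 1 iff 5/6 = 5/6
p2 implies p3 = 1/2 implies 1/2 = 1
p2 implies (p2 implies p3) = 1/2 implies 1 = 1
not p1 = not 5/6 = 1/6
p1 implies not p1 = 5/6 implies 1/6 = 1/3
(p2 implies (p2 implies p3)) iff (p1 implies not p1) = 1 iff 1/3 = 1/3
p2 or p2 = 1/2 or 1/2 = 1/2
p2 implies (p2 or p2) = 1/2 implies 1/2 = 1
p3 iff p1 = 1/2 iff 5/6 = 2/3
p1 or (p3 iff p1) = 5/6 or 2/3 = 5/6
(p2 implies (p2 or p2)) implies (p1 or (p3 iff p1)) = 1 implies 5/6 = 5/6
p3 or p2 = 1/2 or 1/2 = 1/2
not (p3 or p2) = not 1/2 = 1/2
not not (p3 or p2) = not 1/2 = 1/2
((p2 implies (p2 or p2)) implies (p1 or (p3 iff p1))) iff not not (p3 or p2) = 5/6 iff 1/2 = 2/3
((p2 implies (p2 implies p3)) iff (p1 implies not p1)) implies (((p2 implies (p2 or p2)) implies (p1 or (p3 iff p1))) iff not not (p3 or p2)) = 1/3 implies 2/3 = 1
not (((p2 implies (p2 implies p3)) iff (p1 implies not p1)) implies (((p2 implies (p2 or p2)) implies (p1 or (p3 iff p1))) iff not not (p3 or p2))) = not 1 = 0
((not (p2 or not not p3) or ((p1 implies p2) implies not not (p3 iff p1))) iff (((((p3 or p3) iff (p3 implies p1)) iff (p1 implies (p3 or p2))) implies ((p2 iff p1) or not (p1 iff p2))) iff ((p1 implies p2) or (not p2 or (p1 implies p1))))) iff not (((p2 implies (p2 implies p3)) iff (p1 implies not p1)) implies (((p2 implies (p2 or p2)) implies (p1 or (p3 iff p1))) iff not not (p3 or p2))) = 5/6 iff 0 = 1/6

1/6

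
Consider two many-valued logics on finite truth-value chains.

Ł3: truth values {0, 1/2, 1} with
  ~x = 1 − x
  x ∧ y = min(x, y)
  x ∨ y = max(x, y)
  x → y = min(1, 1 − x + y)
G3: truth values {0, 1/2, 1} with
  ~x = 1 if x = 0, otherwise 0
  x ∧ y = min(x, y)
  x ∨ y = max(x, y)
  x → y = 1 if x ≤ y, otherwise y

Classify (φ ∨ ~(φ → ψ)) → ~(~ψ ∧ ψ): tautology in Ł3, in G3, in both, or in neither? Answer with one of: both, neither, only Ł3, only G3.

only G3

In Ł3: at φ = 1, ψ = 1/2 the value is 1/2 — not a tautology.
In G3: every assignment gives 1 — tautology.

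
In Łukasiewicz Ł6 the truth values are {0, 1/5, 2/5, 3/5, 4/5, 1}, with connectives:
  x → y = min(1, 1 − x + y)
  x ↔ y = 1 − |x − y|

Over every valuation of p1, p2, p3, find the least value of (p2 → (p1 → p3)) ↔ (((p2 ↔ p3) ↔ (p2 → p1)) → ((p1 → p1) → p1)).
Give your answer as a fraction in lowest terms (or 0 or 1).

Take p1 = 0, p2 = 0, p3 = 0:
p1 → p3 = 0 → 0 = 1
p2 → (p1 → p3) = 0 → 1 = 1
p2 ↔ p3 = 0 ↔ 0 = 1
p2 → p1 = 0 → 0 = 1
(p2 ↔ p3) ↔ (p2 → p1) = 1 ↔ 1 = 1
p1 → p1 = 0 → 0 = 1
(p1 → p1) → p1 = 1 → 0 = 0
((p2 ↔ p3) ↔ (p2 → p1)) → ((p1 → p1) → p1) = 1 → 0 = 0
(p2 → (p1 → p3)) ↔ (((p2 ↔ p3) ↔ (p2 → p1)) → ((p1 → p1) → p1)) = 1 ↔ 0 = 0
No assignment yields a value below 0, so this is the minimum.

0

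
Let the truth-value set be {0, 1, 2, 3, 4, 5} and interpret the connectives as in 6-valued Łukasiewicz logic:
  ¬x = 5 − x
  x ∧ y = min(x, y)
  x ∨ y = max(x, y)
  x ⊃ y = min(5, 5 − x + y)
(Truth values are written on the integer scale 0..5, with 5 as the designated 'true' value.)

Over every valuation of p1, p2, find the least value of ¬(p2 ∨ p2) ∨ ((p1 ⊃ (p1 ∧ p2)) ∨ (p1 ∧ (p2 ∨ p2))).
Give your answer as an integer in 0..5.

Take p1 = 4, p2 = 2:
p2 ∨ p2 = 2 ∨ 2 = 2
¬(p2 ∨ p2) = ¬2 = 3
p1 ∧ p2 = 4 ∧ 2 = 2
p1 ⊃ (p1 ∧ p2) = 4 ⊃ 2 = 3
p2 ∨ p2 = 2 ∨ 2 = 2
p1 ∧ (p2 ∨ p2) = 4 ∧ 2 = 2
(p1 ⊃ (p1 ∧ p2)) ∨ (p1 ∧ (p2 ∨ p2)) = 3 ∨ 2 = 3
¬(p2 ∨ p2) ∨ ((p1 ⊃ (p1 ∧ p2)) ∨ (p1 ∧ (p2 ∨ p2))) = 3 ∨ 3 = 3
No assignment yields a value below 3, so this is the minimum.

3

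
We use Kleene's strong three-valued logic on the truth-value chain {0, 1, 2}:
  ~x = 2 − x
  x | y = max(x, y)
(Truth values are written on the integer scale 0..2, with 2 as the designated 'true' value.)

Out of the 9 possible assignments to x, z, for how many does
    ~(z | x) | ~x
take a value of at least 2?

3

x = 0, z = 0 ↦ 2  ≥
x = 0, z = 1 ↦ 2  ≥
x = 0, z = 2 ↦ 2  ≥
x = 1, z = 0 ↦ 1  <
x = 1, z = 1 ↦ 1  <
x = 1, z = 2 ↦ 1  <
x = 2, z = 0 ↦ 0  <
x = 2, z = 1 ↦ 0  <
x = 2, z = 2 ↦ 0  <
So 3 of the 9 assignments meet the threshold.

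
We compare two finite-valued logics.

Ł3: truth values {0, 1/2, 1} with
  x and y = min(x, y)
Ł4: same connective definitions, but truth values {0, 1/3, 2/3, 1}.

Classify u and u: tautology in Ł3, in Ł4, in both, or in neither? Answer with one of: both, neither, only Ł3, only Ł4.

neither

In Ł3: at u = 0 the value is 0 — not a tautology.
In Ł4: at u = 0 the value is 0 — not a tautology.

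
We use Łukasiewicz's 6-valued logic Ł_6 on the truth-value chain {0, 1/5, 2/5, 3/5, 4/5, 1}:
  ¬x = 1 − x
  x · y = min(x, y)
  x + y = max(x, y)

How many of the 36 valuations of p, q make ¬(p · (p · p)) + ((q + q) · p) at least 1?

value 1: 7 assignments (counts)
value 4/5: 9 assignments
value 3/5: 11 assignments
value 2/5: 5 assignments
value 1/5: 3 assignments
value 0: 1 assignment
So 7 of the 36 assignments meet the threshold.

7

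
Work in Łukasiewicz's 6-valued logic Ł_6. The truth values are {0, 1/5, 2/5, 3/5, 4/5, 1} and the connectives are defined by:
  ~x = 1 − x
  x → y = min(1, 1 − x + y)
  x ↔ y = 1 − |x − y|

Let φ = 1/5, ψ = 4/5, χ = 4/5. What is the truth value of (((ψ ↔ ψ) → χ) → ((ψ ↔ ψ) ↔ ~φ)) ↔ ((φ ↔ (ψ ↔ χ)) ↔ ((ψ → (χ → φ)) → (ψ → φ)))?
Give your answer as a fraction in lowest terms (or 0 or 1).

2/5

ψ ↔ ψ = 4/5 ↔ 4/5 = 1
(ψ ↔ ψ) → χ = 1 → 4/5 = 4/5
ψ ↔ ψ = 4/5 ↔ 4/5 = 1
~φ = ~1/5 = 4/5
(ψ ↔ ψ) ↔ ~φ = 1 ↔ 4/5 = 4/5
((ψ ↔ ψ) → χ) → ((ψ ↔ ψ) ↔ ~φ) = 4/5 → 4/5 = 1
ψ ↔ χ = 4/5 ↔ 4/5 = 1
φ ↔ (ψ ↔ χ) = 1/5 ↔ 1 = 1/5
χ → φ = 4/5 → 1/5 = 2/5
ψ → (χ → φ) = 4/5 → 2/5 = 3/5
ψ → φ = 4/5 → 1/5 = 2/5
(ψ → (χ → φ)) → (ψ → φ) = 3/5 → 2/5 = 4/5
(φ ↔ (ψ ↔ χ)) ↔ ((ψ → (χ → φ)) → (ψ → φ)) = 1/5 ↔ 4/5 = 2/5
(((ψ ↔ ψ) → χ) → ((ψ ↔ ψ) ↔ ~φ)) ↔ ((φ ↔ (ψ ↔ χ)) ↔ ((ψ → (χ → φ)) → (ψ → φ))) = 1 ↔ 2/5 = 2/5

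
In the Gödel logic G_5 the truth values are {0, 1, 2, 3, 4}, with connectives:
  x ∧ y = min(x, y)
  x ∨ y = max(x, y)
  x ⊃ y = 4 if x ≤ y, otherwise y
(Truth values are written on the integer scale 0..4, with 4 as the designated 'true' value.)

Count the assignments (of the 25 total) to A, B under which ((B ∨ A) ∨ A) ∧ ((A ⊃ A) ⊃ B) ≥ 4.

5

value 4: 5 assignments (counts)
value 3: 5 assignments
value 2: 5 assignments
value 1: 5 assignments
value 0: 5 assignments
So 5 of the 25 assignments meet the threshold.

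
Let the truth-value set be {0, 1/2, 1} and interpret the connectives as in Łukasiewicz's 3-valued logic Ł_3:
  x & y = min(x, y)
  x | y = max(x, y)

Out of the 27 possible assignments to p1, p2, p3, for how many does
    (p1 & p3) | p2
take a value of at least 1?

value 1: 11 assignments (counts)
value 1/2: 11 assignments
value 0: 5 assignments
So 11 of the 27 assignments meet the threshold.

11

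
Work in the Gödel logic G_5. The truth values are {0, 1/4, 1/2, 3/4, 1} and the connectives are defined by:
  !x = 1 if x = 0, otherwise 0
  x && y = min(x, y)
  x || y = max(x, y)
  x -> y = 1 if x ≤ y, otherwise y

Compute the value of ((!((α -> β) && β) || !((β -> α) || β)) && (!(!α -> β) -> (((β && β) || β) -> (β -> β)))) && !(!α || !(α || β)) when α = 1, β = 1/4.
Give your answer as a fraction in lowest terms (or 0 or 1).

0

α -> β = 1 -> 1/4 = 1/4
(α -> β) && β = 1/4 && 1/4 = 1/4
!((α -> β) && β) = !1/4 = 0
β -> α = 1/4 -> 1 = 1
(β -> α) || β = 1 || 1/4 = 1
!((β -> α) || β) = !1 = 0
!((α -> β) && β) || !((β -> α) || β) = 0 || 0 = 0
!α = !1 = 0
!α -> β = 0 -> 1/4 = 1
!(!α -> β) = !1 = 0
β && β = 1/4 && 1/4 = 1/4
(β && β) || β = 1/4 || 1/4 = 1/4
β -> β = 1/4 -> 1/4 = 1
((β && β) || β) -> (β -> β) = 1/4 -> 1 = 1
!(!α -> β) -> (((β && β) || β) -> (β -> β)) = 0 -> 1 = 1
(!((α -> β) && β) || !((β -> α) || β)) && (!(!α -> β) -> (((β && β) || β) -> (β -> β))) = 0 && 1 = 0
!α = !1 = 0
α || β = 1 || 1/4 = 1
!(α || β) = !1 = 0
!α || !(α || β) = 0 || 0 = 0
!(!α || !(α || β)) = !0 = 1
((!((α -> β) && β) || !((β -> α) || β)) && (!(!α -> β) -> (((β && β) || β) -> (β -> β)))) && !(!α || !(α || β)) = 0 && 1 = 0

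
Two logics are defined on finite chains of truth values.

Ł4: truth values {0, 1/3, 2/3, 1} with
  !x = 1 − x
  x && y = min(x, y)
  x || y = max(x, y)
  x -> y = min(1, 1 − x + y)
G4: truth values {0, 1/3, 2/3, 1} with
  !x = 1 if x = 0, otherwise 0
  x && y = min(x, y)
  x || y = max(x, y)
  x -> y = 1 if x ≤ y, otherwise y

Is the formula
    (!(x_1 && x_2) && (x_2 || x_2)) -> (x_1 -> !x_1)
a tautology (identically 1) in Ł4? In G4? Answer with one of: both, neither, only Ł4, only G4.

only G4

In Ł4: at x_1 = 1, x_2 = 1/3 the value is 2/3 — not a tautology.
In G4: every assignment gives 1 — tautology.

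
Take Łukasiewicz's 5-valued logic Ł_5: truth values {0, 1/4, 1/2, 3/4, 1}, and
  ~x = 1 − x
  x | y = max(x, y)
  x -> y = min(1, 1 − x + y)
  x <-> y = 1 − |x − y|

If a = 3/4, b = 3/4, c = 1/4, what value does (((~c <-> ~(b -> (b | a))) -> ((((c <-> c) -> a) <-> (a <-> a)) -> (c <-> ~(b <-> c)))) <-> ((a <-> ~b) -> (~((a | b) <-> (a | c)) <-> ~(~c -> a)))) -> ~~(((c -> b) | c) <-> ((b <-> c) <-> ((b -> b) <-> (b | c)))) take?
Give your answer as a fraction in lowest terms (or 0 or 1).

3/4

~c = ~1/4 = 3/4
b | a = 3/4 | 3/4 = 3/4
b -> (b | a) = 3/4 -> 3/4 = 1
~(b -> (b | a)) = ~1 = 0
~c <-> ~(b -> (b | a)) = 3/4 <-> 0 = 1/4
c <-> c = 1/4 <-> 1/4 = 1
(c <-> c) -> a = 1 -> 3/4 = 3/4
a <-> a = 3/4 <-> 3/4 = 1
((c <-> c) -> a) <-> (a <-> a) = 3/4 <-> 1 = 3/4
b <-> c = 3/4 <-> 1/4 = 1/2
~(b <-> c) = ~1/2 = 1/2
c <-> ~(b <-> c) = 1/4 <-> 1/2 = 3/4
(((c <-> c) -> a) <-> (a <-> a)) -> (c <-> ~(b <-> c)) = 3/4 -> 3/4 = 1
(~c <-> ~(b -> (b | a))) -> ((((c <-> c) -> a) <-> (a <-> a)) -> (c <-> ~(b <-> c))) = 1/4 -> 1 = 1
~b = ~3/4 = 1/4
a <-> ~b = 3/4 <-> 1/4 = 1/2
a | b = 3/4 | 3/4 = 3/4
a | c = 3/4 | 1/4 = 3/4
(a | b) <-> (a | c) = 3/4 <-> 3/4 = 1
~((a | b) <-> (a | c)) = ~1 = 0
~c = ~1/4 = 3/4
~c -> a = 3/4 -> 3/4 = 1
~(~c -> a) = ~1 = 0
~((a | b) <-> (a | c)) <-> ~(~c -> a) = 0 <-> 0 = 1
(a <-> ~b) -> (~((a | b) <-> (a | c)) <-> ~(~c -> a)) = 1/2 -> 1 = 1
((~c <-> ~(b -> (b | a))) -> ((((c <-> c) -> a) <-> (a <-> a)) -> (c <-> ~(b <-> c)))) <-> ((a <-> ~b) -> (~((a | b) <-> (a | c)) <-> ~(~c -> a))) = 1 <-> 1 = 1
c -> b = 1/4 -> 3/4 = 1
(c -> b) | c = 1 | 1/4 = 1
b <-> c = 3/4 <-> 1/4 = 1/2
b -> b = 3/4 -> 3/4 = 1
b | c = 3/4 | 1/4 = 3/4
(b -> b) <-> (b | c) = 1 <-> 3/4 = 3/4
(b <-> c) <-> ((b -> b) <-> (b | c)) = 1/2 <-> 3/4 = 3/4
((c -> b) | c) <-> ((b <-> c) <-> ((b -> b) <-> (b | c))) = 1 <-> 3/4 = 3/4
~(((c -> b) | c) <-> ((b <-> c) <-> ((b -> b) <-> (b | c)))) = ~3/4 = 1/4
~~(((c -> b) | c) <-> ((b <-> c) <-> ((b -> b) <-> (b | c)))) = ~1/4 = 3/4
(((~c <-> ~(b -> (b | a))) -> ((((c <-> c) -> a) <-> (a <-> a)) -> (c <-> ~(b <-> c)))) <-> ((a <-> ~b) -> (~((a | b) <-> (a | c)) <-> ~(~c -> a)))) -> ~~(((c -> b) | c) <-> ((b <-> c) <-> ((b -> b) <-> (b | c)))) = 1 -> 3/4 = 3/4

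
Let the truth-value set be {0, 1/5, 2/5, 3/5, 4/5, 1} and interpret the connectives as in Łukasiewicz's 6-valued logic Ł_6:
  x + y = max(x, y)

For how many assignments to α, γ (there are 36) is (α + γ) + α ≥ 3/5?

27

value 1: 11 assignments (counts)
value 4/5: 9 assignments (counts)
value 3/5: 7 assignments (counts)
value 2/5: 5 assignments
value 1/5: 3 assignments
value 0: 1 assignment
So 27 of the 36 assignments meet the threshold.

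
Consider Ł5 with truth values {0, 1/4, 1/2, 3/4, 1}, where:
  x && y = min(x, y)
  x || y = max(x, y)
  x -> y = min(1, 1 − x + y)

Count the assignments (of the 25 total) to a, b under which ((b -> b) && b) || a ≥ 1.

9

value 1: 9 assignments (counts)
value 3/4: 7 assignments
value 1/2: 5 assignments
value 1/4: 3 assignments
value 0: 1 assignment
So 9 of the 25 assignments meet the threshold.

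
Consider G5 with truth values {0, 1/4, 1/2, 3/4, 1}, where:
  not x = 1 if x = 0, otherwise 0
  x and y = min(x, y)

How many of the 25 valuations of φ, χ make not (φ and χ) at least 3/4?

value 1: 9 assignments (counts)
value 0: 16 assignments
So 9 of the 25 assignments meet the threshold.

9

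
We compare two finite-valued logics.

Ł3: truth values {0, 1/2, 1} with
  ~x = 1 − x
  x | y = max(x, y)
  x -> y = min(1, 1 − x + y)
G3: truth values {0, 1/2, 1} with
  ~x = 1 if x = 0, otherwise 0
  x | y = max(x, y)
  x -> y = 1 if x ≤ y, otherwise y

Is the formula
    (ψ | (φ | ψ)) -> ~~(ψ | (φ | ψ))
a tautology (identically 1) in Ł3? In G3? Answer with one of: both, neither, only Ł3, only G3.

In Ł3: every assignment gives 1 — tautology.
In G3: every assignment gives 1 — tautology.

both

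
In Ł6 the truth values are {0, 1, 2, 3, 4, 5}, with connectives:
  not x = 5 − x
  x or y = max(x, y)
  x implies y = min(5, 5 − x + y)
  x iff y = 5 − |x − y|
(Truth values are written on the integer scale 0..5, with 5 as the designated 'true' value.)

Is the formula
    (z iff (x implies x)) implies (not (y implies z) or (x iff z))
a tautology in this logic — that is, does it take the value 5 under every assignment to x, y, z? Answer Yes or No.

No

Counterexample: take x = 0, y = 0, z = 3.
x implies x = 0 implies 0 = 5
z iff (x implies x) = 3 iff 5 = 3
y implies z = 0 implies 3 = 5
not (y implies z) = not 5 = 0
x iff z = 0 iff 3 = 2
not (y implies z) or (x iff z) = 0 or 2 = 2
(z iff (x implies x)) implies (not (y implies z) or (x iff z)) = 3 implies 2 = 4
This gives 4 ≠ 5.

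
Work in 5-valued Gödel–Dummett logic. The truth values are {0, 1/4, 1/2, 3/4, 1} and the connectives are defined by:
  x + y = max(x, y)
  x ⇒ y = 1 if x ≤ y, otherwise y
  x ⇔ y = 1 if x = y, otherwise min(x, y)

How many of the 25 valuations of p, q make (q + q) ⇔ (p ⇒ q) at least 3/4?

value 1: 15 assignments (counts)
value 3/4: 4 assignments (counts)
value 1/2: 3 assignments
value 1/4: 2 assignments
value 0: 1 assignment
So 19 of the 25 assignments meet the threshold.

19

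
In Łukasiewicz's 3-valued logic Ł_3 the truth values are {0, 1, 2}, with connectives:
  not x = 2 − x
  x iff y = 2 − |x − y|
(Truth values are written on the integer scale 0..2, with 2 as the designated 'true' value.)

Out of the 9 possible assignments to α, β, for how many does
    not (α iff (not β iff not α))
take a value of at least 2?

α = 0, β = 0 ↦ 2  ≥
α = 0, β = 1 ↦ 1  <
α = 0, β = 2 ↦ 0  <
α = 1, β = 0 ↦ 0  <
α = 1, β = 1 ↦ 1  <
α = 1, β = 2 ↦ 0  <
α = 2, β = 0 ↦ 2  ≥
α = 2, β = 1 ↦ 1  <
α = 2, β = 2 ↦ 0  <
So 2 of the 9 assignments meet the threshold.

2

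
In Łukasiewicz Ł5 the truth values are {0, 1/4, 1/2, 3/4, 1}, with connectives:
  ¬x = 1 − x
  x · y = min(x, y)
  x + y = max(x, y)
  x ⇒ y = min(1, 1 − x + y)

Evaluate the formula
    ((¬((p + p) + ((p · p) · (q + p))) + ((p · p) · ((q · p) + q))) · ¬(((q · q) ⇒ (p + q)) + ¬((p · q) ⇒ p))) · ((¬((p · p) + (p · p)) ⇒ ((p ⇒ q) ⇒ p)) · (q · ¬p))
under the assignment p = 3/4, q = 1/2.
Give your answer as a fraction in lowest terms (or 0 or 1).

p + p = 3/4 + 3/4 = 3/4
p · p = 3/4 · 3/4 = 3/4
q + p = 1/2 + 3/4 = 3/4
(p · p) · (q + p) = 3/4 · 3/4 = 3/4
(p + p) + ((p · p) · (q + p)) = 3/4 + 3/4 = 3/4
¬((p + p) + ((p · p) · (q + p))) = ¬3/4 = 1/4
p · p = 3/4 · 3/4 = 3/4
q · p = 1/2 · 3/4 = 1/2
(q · p) + q = 1/2 + 1/2 = 1/2
(p · p) · ((q · p) + q) = 3/4 · 1/2 = 1/2
¬((p + p) + ((p · p) · (q + p))) + ((p · p) · ((q · p) + q)) = 1/4 + 1/2 = 1/2
q · q = 1/2 · 1/2 = 1/2
p + q = 3/4 + 1/2 = 3/4
(q · q) ⇒ (p + q) = 1/2 ⇒ 3/4 = 1
p · q = 3/4 · 1/2 = 1/2
(p · q) ⇒ p = 1/2 ⇒ 3/4 = 1
¬((p · q) ⇒ p) = ¬1 = 0
((q · q) ⇒ (p + q)) + ¬((p · q) ⇒ p) = 1 + 0 = 1
¬(((q · q) ⇒ (p + q)) + ¬((p · q) ⇒ p)) = ¬1 = 0
(¬((p + p) + ((p · p) · (q + p))) + ((p · p) · ((q · p) + q))) · ¬(((q · q) ⇒ (p + q)) + ¬((p · q) ⇒ p)) = 1/2 · 0 = 0
p · p = 3/4 · 3/4 = 3/4
p · p = 3/4 · 3/4 = 3/4
(p · p) + (p · p) = 3/4 + 3/4 = 3/4
¬((p · p) + (p · p)) = ¬3/4 = 1/4
p ⇒ q = 3/4 ⇒ 1/2 = 3/4
(p ⇒ q) ⇒ p = 3/4 ⇒ 3/4 = 1
¬((p · p) + (p · p)) ⇒ ((p ⇒ q) ⇒ p) = 1/4 ⇒ 1 = 1
¬p = ¬3/4 = 1/4
q · ¬p = 1/2 · 1/4 = 1/4
(¬((p · p) + (p · p)) ⇒ ((p ⇒ q) ⇒ p)) · (q · ¬p) = 1 · 1/4 = 1/4
((¬((p + p) + ((p · p) · (q + p))) + ((p · p) · ((q · p) + q))) · ¬(((q · q) ⇒ (p + q)) + ¬((p · q) ⇒ p))) · ((¬((p · p) + (p · p)) ⇒ ((p ⇒ q) ⇒ p)) · (q · ¬p)) = 0 · 1/4 = 0

0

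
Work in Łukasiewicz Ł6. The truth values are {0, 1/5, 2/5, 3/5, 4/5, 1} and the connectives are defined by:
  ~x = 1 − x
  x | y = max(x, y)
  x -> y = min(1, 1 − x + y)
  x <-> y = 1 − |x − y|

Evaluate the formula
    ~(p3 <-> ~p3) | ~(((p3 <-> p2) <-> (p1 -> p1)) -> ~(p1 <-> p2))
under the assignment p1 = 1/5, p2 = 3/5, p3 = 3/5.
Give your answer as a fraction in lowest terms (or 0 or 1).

~p3 = ~3/5 = 2/5
p3 <-> ~p3 = 3/5 <-> 2/5 = 4/5
~(p3 <-> ~p3) = ~4/5 = 1/5
p3 <-> p2 = 3/5 <-> 3/5 = 1
p1 -> p1 = 1/5 -> 1/5 = 1
(p3 <-> p2) <-> (p1 -> p1) = 1 <-> 1 = 1
p1 <-> p2 = 1/5 <-> 3/5 = 3/5
~(p1 <-> p2) = ~3/5 = 2/5
((p3 <-> p2) <-> (p1 -> p1)) -> ~(p1 <-> p2) = 1 -> 2/5 = 2/5
~(((p3 <-> p2) <-> (p1 -> p1)) -> ~(p1 <-> p2)) = ~2/5 = 3/5
~(p3 <-> ~p3) | ~(((p3 <-> p2) <-> (p1 -> p1)) -> ~(p1 <-> p2)) = 1/5 | 3/5 = 3/5

3/5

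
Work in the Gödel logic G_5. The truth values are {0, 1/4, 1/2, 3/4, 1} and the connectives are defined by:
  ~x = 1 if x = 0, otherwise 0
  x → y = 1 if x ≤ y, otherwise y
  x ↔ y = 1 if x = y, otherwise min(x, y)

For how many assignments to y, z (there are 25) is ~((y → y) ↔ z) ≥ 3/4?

value 1: 5 assignments (counts)
value 0: 20 assignments
So 5 of the 25 assignments meet the threshold.

5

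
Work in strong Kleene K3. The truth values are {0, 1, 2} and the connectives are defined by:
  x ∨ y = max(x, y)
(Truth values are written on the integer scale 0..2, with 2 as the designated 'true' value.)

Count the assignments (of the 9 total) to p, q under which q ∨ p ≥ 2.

5

p = 0, q = 0 ↦ 0  <
p = 0, q = 1 ↦ 1  <
p = 0, q = 2 ↦ 2  ≥
p = 1, q = 0 ↦ 1  <
p = 1, q = 1 ↦ 1  <
p = 1, q = 2 ↦ 2  ≥
p = 2, q = 0 ↦ 2  ≥
p = 2, q = 1 ↦ 2  ≥
p = 2, q = 2 ↦ 2  ≥
So 5 of the 9 assignments meet the threshold.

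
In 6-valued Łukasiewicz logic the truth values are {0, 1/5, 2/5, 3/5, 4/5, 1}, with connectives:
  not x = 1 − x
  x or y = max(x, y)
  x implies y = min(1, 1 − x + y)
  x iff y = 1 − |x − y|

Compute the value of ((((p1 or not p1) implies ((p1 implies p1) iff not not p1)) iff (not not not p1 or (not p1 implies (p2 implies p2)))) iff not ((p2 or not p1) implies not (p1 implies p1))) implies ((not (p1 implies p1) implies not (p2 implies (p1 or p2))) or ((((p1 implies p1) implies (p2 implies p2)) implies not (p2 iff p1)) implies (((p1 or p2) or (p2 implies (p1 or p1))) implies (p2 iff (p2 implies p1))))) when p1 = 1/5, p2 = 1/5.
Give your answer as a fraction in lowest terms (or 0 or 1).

not p1 = not 1/5 = 4/5
p1 or not p1 = 1/5 or 4/5 = 4/5
p1 implies p1 = 1/5 implies 1/5 = 1
not p1 = not 1/5 = 4/5
not not p1 = not 4/5 = 1/5
(p1 implies p1) iff not not p1 = 1 iff 1/5 = 1/5
(p1 or not p1) implies ((p1 implies p1) iff not not p1) = 4/5 implies 1/5 = 2/5
not p1 = not 1/5 = 4/5
not not p1 = not 4/5 = 1/5
not not not p1 = not 1/5 = 4/5
not p1 = not 1/5 = 4/5
p2 implies p2 = 1/5 implies 1/5 = 1
not p1 implies (p2 implies p2) = 4/5 implies 1 = 1
not not not p1 or (not p1 implies (p2 implies p2)) = 4/5 or 1 = 1
((p1 or not p1) implies ((p1 implies p1) iff not not p1)) iff (not not not p1 or (not p1 implies (p2 implies p2))) = 2/5 iff 1 = 2/5
not p1 = not 1/5 = 4/5
p2 or not p1 = 1/5 or 4/5 = 4/5
p1 implies p1 = 1/5 implies 1/5 = 1
not (p1 implies p1) = not 1 = 0
(p2 or not p1) implies not (p1 implies p1) = 4/5 implies 0 = 1/5
not ((p2 or not p1) implies not (p1 implies p1)) = not 1/5 = 4/5
(((p1 or not p1) implies ((p1 implies p1) iff not not p1)) iff (not not not p1 or (not p1 implies (p2 implies p2)))) iff not ((p2 or not p1) implies not (p1 implies p1)) = 2/5 iff 4/5 = 3/5
p1 implies p1 = 1/5 implies 1/5 = 1
not (p1 implies p1) = not 1 = 0
p1 or p2 = 1/5 or 1/5 = 1/5
p2 implies (p1 or p2) = 1/5 implies 1/5 = 1
not (p2 implies (p1 or p2)) = not 1 = 0
not (p1 implies p1) implies not (p2 implies (p1 or p2)) = 0 implies 0 = 1
p1 implies p1 = 1/5 implies 1/5 = 1
p2 implies p2 = 1/5 implies 1/5 = 1
(p1 implies p1) implies (p2 implies p2) = 1 implies 1 = 1
p2 iff p1 = 1/5 iff 1/5 = 1
not (p2 iff p1) = not 1 = 0
((p1 implies p1) implies (p2 implies p2)) implies not (p2 iff p1) = 1 implies 0 = 0
p1 or p2 = 1/5 or 1/5 = 1/5
p1 or p1 = 1/5 or 1/5 = 1/5
p2 implies (p1 or p1) = 1/5 implies 1/5 = 1
(p1 or p2) or (p2 implies (p1 or p1)) = 1/5 or 1 = 1
p2 implies p1 = 1/5 implies 1/5 = 1
p2 iff (p2 implies p1) = 1/5 iff 1 = 1/5
((p1 or p2) or (p2 implies (p1 or p1))) implies (p2 iff (p2 implies p1)) = 1 implies 1/5 = 1/5
(((p1 implies p1) implies (p2 implies p2)) implies not (p2 iff p1)) implies (((p1 or p2) or (p2 implies (p1 or p1))) implies (p2 iff (p2 implies p1))) = 0 implies 1/5 = 1
(not (p1 implies p1) implies not (p2 implies (p1 or p2))) or ((((p1 implies p1) implies (p2 implies p2)) implies not (p2 iff p1)) implies (((p1 or p2) or (p2 implies (p1 or p1))) implies (p2 iff (p2 implies p1)))) = 1 or 1 = 1
((((p1 or not p1) implies ((p1 implies p1) iff not not p1)) iff (not not not p1 or (not p1 implies (p2 implies p2)))) iff not ((p2 or not p1) implies not (p1 implies p1))) implies ((not (p1 implies p1) implies not (p2 implies (p1 or p2))) or ((((p1 implies p1) implies (p2 implies p2)) implies not (p2 iff p1)) implies (((p1 or p2) or (p2 implies (p1 or p1))) implies (p2 iff (p2 implies p1))))) = 3/5 implies 1 = 1

1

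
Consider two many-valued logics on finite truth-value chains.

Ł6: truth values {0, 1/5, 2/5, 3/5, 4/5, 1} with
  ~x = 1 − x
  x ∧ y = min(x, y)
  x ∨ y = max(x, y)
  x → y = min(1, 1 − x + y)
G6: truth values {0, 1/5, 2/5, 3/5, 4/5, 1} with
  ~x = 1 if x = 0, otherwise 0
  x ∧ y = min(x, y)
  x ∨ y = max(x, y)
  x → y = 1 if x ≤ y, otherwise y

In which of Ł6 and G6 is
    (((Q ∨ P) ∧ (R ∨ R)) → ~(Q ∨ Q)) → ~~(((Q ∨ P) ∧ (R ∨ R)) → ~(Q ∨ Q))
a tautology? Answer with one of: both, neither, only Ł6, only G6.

both

In Ł6: every assignment gives 1 — tautology.
In G6: every assignment gives 1 — tautology.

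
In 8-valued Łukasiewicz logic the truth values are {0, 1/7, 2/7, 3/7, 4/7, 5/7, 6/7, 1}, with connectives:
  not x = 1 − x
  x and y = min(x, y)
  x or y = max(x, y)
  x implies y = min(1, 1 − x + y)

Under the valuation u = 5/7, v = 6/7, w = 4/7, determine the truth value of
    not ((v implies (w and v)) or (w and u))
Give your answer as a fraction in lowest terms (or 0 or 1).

w and v = 4/7 and 6/7 = 4/7
v implies (w and v) = 6/7 implies 4/7 = 5/7
w and u = 4/7 and 5/7 = 4/7
(v implies (w and v)) or (w and u) = 5/7 or 4/7 = 5/7
not ((v implies (w and v)) or (w and u)) = not 5/7 = 2/7

2/7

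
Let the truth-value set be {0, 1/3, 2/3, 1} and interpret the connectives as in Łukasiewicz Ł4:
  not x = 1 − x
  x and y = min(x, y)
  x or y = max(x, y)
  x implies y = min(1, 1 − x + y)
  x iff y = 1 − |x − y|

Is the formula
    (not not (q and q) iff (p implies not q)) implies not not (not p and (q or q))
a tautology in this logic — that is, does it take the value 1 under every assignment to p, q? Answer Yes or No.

Counterexample: take p = 2/3, q = 2/3.
q and q = 2/3 and 2/3 = 2/3
not (q and q) = not 2/3 = 1/3
not not (q and q) = not 1/3 = 2/3
not q = not 2/3 = 1/3
p implies not q = 2/3 implies 1/3 = 2/3
not not (q and q) iff (p implies not q) = 2/3 iff 2/3 = 1
not p = not 2/3 = 1/3
q or q = 2/3 or 2/3 = 2/3
not p and (q or q) = 1/3 and 2/3 = 1/3
not (not p and (q or q)) = not 1/3 = 2/3
not not (not p and (q or q)) = not 2/3 = 1/3
(not not (q and q) iff (p implies not q)) implies not not (not p and (q or q)) = 1 implies 1/3 = 1/3
This gives 1/3 ≠ 1.

No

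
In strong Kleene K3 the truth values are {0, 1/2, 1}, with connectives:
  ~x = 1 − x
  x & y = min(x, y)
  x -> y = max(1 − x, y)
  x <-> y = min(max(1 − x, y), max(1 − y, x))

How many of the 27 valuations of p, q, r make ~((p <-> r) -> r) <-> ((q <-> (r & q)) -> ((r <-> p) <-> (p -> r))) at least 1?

value 1: 5 assignments (counts)
value 1/2: 16 assignments
value 0: 6 assignments
So 5 of the 27 assignments meet the threshold.

5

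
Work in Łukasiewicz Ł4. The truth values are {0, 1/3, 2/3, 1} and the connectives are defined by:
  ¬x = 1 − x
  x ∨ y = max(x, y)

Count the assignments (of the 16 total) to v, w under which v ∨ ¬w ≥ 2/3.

12

v = 0, w = 0 ↦ 1  ≥
v = 0, w = 1/3 ↦ 2/3  ≥
v = 0, w = 2/3 ↦ 1/3  <
v = 0, w = 1 ↦ 0  <
v = 1/3, w = 0 ↦ 1  ≥
v = 1/3, w = 1/3 ↦ 2/3  ≥
v = 1/3, w = 2/3 ↦ 1/3  <
v = 1/3, w = 1 ↦ 1/3  <
v = 2/3, w = 0 ↦ 1  ≥
v = 2/3, w = 1/3 ↦ 2/3  ≥
v = 2/3, w = 2/3 ↦ 2/3  ≥
v = 2/3, w = 1 ↦ 2/3  ≥
v = 1, w = 0 ↦ 1  ≥
v = 1, w = 1/3 ↦ 1  ≥
v = 1, w = 2/3 ↦ 1  ≥
v = 1, w = 1 ↦ 1  ≥
So 12 of the 16 assignments meet the threshold.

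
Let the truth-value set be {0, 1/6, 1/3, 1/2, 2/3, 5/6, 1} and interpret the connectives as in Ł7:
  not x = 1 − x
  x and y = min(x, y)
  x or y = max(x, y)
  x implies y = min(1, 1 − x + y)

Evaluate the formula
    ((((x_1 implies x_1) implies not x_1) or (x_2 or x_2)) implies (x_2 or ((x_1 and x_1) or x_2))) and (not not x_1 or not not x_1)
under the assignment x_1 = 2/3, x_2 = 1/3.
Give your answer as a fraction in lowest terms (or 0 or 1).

x_1 implies x_1 = 2/3 implies 2/3 = 1
not x_1 = not 2/3 = 1/3
(x_1 implies x_1) implies not x_1 = 1 implies 1/3 = 1/3
x_2 or x_2 = 1/3 or 1/3 = 1/3
((x_1 implies x_1) implies not x_1) or (x_2 or x_2) = 1/3 or 1/3 = 1/3
x_1 and x_1 = 2/3 and 2/3 = 2/3
(x_1 and x_1) or x_2 = 2/3 or 1/3 = 2/3
x_2 or ((x_1 and x_1) or x_2) = 1/3 or 2/3 = 2/3
(((x_1 implies x_1) implies not x_1) or (x_2 or x_2)) implies (x_2 or ((x_1 and x_1) or x_2)) = 1/3 implies 2/3 = 1
not x_1 = not 2/3 = 1/3
not not x_1 = not 1/3 = 2/3
not x_1 = not 2/3 = 1/3
not not x_1 = not 1/3 = 2/3
not not x_1 or not not x_1 = 2/3 or 2/3 = 2/3
((((x_1 implies x_1) implies not x_1) or (x_2 or x_2)) implies (x_2 or ((x_1 and x_1) or x_2))) and (not not x_1 or not not x_1) = 1 and 2/3 = 2/3

2/3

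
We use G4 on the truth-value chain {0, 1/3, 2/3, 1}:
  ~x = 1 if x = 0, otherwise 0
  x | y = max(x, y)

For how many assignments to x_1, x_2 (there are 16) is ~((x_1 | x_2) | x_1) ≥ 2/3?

x_1 = 0, x_2 = 0 ↦ 1  ≥
x_1 = 0, x_2 = 1/3 ↦ 0  <
x_1 = 0, x_2 = 2/3 ↦ 0  <
x_1 = 0, x_2 = 1 ↦ 0  <
x_1 = 1/3, x_2 = 0 ↦ 0  <
x_1 = 1/3, x_2 = 1/3 ↦ 0  <
x_1 = 1/3, x_2 = 2/3 ↦ 0  <
x_1 = 1/3, x_2 = 1 ↦ 0  <
x_1 = 2/3, x_2 = 0 ↦ 0  <
x_1 = 2/3, x_2 = 1/3 ↦ 0  <
x_1 = 2/3, x_2 = 2/3 ↦ 0  <
x_1 = 2/3, x_2 = 1 ↦ 0  <
x_1 = 1, x_2 = 0 ↦ 0  <
x_1 = 1, x_2 = 1/3 ↦ 0  <
x_1 = 1, x_2 = 2/3 ↦ 0  <
x_1 = 1, x_2 = 1 ↦ 0  <
So 1 of the 16 assignments meets the threshold.

1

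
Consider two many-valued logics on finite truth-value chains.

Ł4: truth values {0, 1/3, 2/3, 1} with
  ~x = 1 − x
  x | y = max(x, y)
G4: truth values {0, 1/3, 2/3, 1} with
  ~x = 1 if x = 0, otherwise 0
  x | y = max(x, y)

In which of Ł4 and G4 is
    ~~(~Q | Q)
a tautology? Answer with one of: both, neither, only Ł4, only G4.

In Ł4: at Q = 1/3 the value is 2/3 — not a tautology.
In G4: every assignment gives 1 — tautology.

only G4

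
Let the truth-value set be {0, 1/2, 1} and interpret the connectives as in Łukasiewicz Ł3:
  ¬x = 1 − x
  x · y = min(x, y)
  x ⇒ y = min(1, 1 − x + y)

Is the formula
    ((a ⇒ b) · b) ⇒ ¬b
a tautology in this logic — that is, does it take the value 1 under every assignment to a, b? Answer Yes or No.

No

Counterexample: take a = 0, b = 1.
a ⇒ b = 0 ⇒ 1 = 1
(a ⇒ b) · b = 1 · 1 = 1
¬b = ¬1 = 0
((a ⇒ b) · b) ⇒ ¬b = 1 ⇒ 0 = 0
This gives 0 ≠ 1.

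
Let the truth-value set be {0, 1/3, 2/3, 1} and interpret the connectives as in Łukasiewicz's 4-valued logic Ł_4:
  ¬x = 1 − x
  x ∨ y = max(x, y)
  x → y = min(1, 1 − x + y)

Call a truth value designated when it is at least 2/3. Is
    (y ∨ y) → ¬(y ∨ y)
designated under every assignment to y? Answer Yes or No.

Counterexample: take y = 1.
y ∨ y = 1 ∨ 1 = 1
y ∨ y = 1 ∨ 1 = 1
¬(y ∨ y) = ¬1 = 0
(y ∨ y) → ¬(y ∨ y) = 1 → 0 = 0
This gives 0, which is below 2/3.

No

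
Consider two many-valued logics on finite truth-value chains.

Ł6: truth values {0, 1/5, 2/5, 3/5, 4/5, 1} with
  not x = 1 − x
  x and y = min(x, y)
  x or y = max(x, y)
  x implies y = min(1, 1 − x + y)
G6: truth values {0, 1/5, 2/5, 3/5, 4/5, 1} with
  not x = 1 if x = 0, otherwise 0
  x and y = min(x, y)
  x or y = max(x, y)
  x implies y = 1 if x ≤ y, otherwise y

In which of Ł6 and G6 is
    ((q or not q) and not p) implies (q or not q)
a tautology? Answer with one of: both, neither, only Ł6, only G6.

both

In Ł6: every assignment gives 1 — tautology.
In G6: every assignment gives 1 — tautology.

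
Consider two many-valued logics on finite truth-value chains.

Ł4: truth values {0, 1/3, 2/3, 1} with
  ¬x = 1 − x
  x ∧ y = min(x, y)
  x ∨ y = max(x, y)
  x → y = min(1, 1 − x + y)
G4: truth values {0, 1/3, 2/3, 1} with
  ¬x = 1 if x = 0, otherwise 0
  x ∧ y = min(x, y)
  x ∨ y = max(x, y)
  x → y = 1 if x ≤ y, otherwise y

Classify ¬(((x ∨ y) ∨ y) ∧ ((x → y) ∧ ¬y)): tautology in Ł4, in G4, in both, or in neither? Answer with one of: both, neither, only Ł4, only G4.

In Ł4: at x = 0, y = 1/3 the value is 2/3 — not a tautology.
In G4: every assignment gives 1 — tautology.

only G4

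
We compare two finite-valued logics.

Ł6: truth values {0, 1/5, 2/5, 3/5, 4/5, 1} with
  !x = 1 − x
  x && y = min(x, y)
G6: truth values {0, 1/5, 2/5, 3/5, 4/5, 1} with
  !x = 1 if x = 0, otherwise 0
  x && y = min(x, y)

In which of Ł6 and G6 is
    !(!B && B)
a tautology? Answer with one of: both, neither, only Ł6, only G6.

only G6

In Ł6: at B = 1/5 the value is 4/5 — not a tautology.
In G6: every assignment gives 1 — tautology.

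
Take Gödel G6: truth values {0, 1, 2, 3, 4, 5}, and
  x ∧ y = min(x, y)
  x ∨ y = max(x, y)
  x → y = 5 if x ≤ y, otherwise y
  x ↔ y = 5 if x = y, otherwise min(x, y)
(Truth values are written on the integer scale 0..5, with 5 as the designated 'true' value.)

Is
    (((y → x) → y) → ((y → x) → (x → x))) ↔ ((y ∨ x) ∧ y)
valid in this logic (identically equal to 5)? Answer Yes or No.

No

Counterexample: take x = 0, y = 0.
y → x = 0 → 0 = 5
(y → x) → y = 5 → 0 = 0
y → x = 0 → 0 = 5
x → x = 0 → 0 = 5
(y → x) → (x → x) = 5 → 5 = 5
((y → x) → y) → ((y → x) → (x → x)) = 0 → 5 = 5
y ∨ x = 0 ∨ 0 = 0
(y ∨ x) ∧ y = 0 ∧ 0 = 0
(((y → x) → y) → ((y → x) → (x → x))) ↔ ((y ∨ x) ∧ y) = 5 ↔ 0 = 0
This gives 0 ≠ 5.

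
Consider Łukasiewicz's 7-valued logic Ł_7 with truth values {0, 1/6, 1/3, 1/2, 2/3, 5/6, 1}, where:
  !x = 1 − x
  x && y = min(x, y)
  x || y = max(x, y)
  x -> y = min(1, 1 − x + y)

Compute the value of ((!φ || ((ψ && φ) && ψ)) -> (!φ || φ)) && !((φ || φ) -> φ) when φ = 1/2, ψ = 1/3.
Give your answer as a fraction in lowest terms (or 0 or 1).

!φ = !1/2 = 1/2
ψ && φ = 1/3 && 1/2 = 1/3
(ψ && φ) && ψ = 1/3 && 1/3 = 1/3
!φ || ((ψ && φ) && ψ) = 1/2 || 1/3 = 1/2
!φ = !1/2 = 1/2
!φ || φ = 1/2 || 1/2 = 1/2
(!φ || ((ψ && φ) && ψ)) -> (!φ || φ) = 1/2 -> 1/2 = 1
φ || φ = 1/2 || 1/2 = 1/2
(φ || φ) -> φ = 1/2 -> 1/2 = 1
!((φ || φ) -> φ) = !1 = 0
((!φ || ((ψ && φ) && ψ)) -> (!φ || φ)) && !((φ || φ) -> φ) = 1 && 0 = 0

0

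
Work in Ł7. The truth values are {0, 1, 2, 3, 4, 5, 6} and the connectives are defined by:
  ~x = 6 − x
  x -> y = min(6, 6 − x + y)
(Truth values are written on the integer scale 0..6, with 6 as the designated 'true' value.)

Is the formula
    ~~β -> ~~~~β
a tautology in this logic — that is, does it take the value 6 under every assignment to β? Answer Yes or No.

Yes

β = 0 ↦ 6
β = 1 ↦ 6
β = 2 ↦ 6
β = 3 ↦ 6
β = 4 ↦ 6
β = 5 ↦ 6
β = 6 ↦ 6
Every assignment gives a value ≥ 6.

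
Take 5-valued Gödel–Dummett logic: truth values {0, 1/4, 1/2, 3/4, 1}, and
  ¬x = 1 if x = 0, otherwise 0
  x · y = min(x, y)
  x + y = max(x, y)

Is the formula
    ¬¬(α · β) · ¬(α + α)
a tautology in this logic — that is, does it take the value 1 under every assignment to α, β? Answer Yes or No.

No

Counterexample: take α = 0, β = 0.
α · β = 0 · 0 = 0
¬(α · β) = ¬0 = 1
¬¬(α · β) = ¬1 = 0
α + α = 0 + 0 = 0
¬(α + α) = ¬0 = 1
¬¬(α · β) · ¬(α + α) = 0 · 1 = 0
This gives 0 ≠ 1.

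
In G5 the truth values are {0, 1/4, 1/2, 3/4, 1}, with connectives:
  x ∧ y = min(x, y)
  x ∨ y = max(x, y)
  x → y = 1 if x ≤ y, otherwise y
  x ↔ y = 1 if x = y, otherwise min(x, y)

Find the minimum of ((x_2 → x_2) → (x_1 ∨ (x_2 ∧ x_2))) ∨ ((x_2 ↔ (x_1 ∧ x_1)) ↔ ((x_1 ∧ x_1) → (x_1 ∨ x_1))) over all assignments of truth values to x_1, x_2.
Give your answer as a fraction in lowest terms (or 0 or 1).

Take x_1 = 0, x_2 = 1/4:
x_2 → x_2 = 1/4 → 1/4 = 1
x_2 ∧ x_2 = 1/4 ∧ 1/4 = 1/4
x_1 ∨ (x_2 ∧ x_2) = 0 ∨ 1/4 = 1/4
(x_2 → x_2) → (x_1 ∨ (x_2 ∧ x_2)) = 1 → 1/4 = 1/4
x_1 ∧ x_1 = 0 ∧ 0 = 0
x_2 ↔ (x_1 ∧ x_1) = 1/4 ↔ 0 = 0
x_1 ∧ x_1 = 0 ∧ 0 = 0
x_1 ∨ x_1 = 0 ∨ 0 = 0
(x_1 ∧ x_1) → (x_1 ∨ x_1) = 0 → 0 = 1
(x_2 ↔ (x_1 ∧ x_1)) ↔ ((x_1 ∧ x_1) → (x_1 ∨ x_1)) = 0 ↔ 1 = 0
((x_2 → x_2) → (x_1 ∨ (x_2 ∧ x_2))) ∨ ((x_2 ↔ (x_1 ∧ x_1)) ↔ ((x_1 ∧ x_1) → (x_1 ∨ x_1))) = 1/4 ∨ 0 = 1/4
No assignment yields a value below 1/4, so this is the minimum.

1/4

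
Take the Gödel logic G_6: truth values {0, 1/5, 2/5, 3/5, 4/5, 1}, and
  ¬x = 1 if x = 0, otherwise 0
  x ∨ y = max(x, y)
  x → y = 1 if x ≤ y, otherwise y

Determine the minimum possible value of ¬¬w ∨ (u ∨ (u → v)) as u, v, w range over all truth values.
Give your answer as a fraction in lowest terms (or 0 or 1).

1/5

Take u = 1/5, v = 0, w = 0:
¬w = ¬0 = 1
¬¬w = ¬1 = 0
u → v = 1/5 → 0 = 0
u ∨ (u → v) = 1/5 ∨ 0 = 1/5
¬¬w ∨ (u ∨ (u → v)) = 0 ∨ 1/5 = 1/5
No assignment yields a value below 1/5, so this is the minimum.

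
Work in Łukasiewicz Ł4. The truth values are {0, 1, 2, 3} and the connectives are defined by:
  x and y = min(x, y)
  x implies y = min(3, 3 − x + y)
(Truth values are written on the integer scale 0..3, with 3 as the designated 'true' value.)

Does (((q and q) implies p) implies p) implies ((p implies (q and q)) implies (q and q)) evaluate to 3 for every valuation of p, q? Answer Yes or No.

p = 0, q = 0 ↦ 3
p = 0, q = 1 ↦ 3
p = 0, q = 2 ↦ 3
p = 0, q = 3 ↦ 3
p = 1, q = 0 ↦ 3
p = 1, q = 1 ↦ 3
p = 1, q = 2 ↦ 3
p = 1, q = 3 ↦ 3
p = 2, q = 0 ↦ 3
p = 2, q = 1 ↦ 3
p = 2, q = 2 ↦ 3
p = 2, q = 3 ↦ 3
p = 3, q = 0 ↦ 3
p = 3, q = 1 ↦ 3
p = 3, q = 2 ↦ 3
p = 3, q = 3 ↦ 3
Every assignment gives a value ≥ 3.

Yes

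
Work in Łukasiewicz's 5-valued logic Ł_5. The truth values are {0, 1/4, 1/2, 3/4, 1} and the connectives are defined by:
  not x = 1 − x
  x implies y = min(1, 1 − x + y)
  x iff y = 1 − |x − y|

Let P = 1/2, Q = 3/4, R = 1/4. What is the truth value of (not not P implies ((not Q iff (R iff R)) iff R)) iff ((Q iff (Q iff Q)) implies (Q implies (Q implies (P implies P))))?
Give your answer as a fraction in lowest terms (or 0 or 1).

1

not P = not 1/2 = 1/2
not not P = not 1/2 = 1/2
not Q = not 3/4 = 1/4
R iff R = 1/4 iff 1/4 = 1
not Q iff (R iff R) = 1/4 iff 1 = 1/4
(not Q iff (R iff R)) iff R = 1/4 iff 1/4 = 1
not not P implies ((not Q iff (R iff R)) iff R) = 1/2 implies 1 = 1
Q iff Q = 3/4 iff 3/4 = 1
Q iff (Q iff Q) = 3/4 iff 1 = 3/4
P implies P = 1/2 implies 1/2 = 1
Q implies (P implies P) = 3/4 implies 1 = 1
Q implies (Q implies (P implies P)) = 3/4 implies 1 = 1
(Q iff (Q iff Q)) implies (Q implies (Q implies (P implies P))) = 3/4 implies 1 = 1
(not not P implies ((not Q iff (R iff R)) iff R)) iff ((Q iff (Q iff Q)) implies (Q implies (Q implies (P implies P)))) = 1 iff 1 = 1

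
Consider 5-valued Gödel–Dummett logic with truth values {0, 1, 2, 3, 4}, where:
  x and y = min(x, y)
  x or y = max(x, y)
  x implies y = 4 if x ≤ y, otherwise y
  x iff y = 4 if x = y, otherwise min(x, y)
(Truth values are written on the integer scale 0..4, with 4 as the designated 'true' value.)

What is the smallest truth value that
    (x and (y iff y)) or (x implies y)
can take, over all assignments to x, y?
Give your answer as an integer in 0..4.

Take x = 1, y = 0:
y iff y = 0 iff 0 = 4
x and (y iff y) = 1 and 4 = 1
x implies y = 1 implies 0 = 0
(x and (y iff y)) or (x implies y) = 1 or 0 = 1
No assignment yields a value below 1, so this is the minimum.

1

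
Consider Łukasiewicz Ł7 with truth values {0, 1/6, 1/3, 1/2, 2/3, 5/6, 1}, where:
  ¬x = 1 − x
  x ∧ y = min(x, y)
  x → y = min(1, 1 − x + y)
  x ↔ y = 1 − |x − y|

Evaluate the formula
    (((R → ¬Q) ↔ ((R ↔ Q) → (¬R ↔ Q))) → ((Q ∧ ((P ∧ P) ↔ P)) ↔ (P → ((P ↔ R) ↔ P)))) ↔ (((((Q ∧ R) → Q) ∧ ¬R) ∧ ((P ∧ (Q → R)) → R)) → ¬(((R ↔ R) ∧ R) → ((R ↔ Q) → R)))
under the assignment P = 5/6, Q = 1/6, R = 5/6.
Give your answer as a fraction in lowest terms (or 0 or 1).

1/3

¬Q = ¬1/6 = 5/6
R → ¬Q = 5/6 → 5/6 = 1
R ↔ Q = 5/6 ↔ 1/6 = 1/3
¬R = ¬5/6 = 1/6
¬R ↔ Q = 1/6 ↔ 1/6 = 1
(R ↔ Q) → (¬R ↔ Q) = 1/3 → 1 = 1
(R → ¬Q) ↔ ((R ↔ Q) → (¬R ↔ Q)) = 1 ↔ 1 = 1
P ∧ P = 5/6 ∧ 5/6 = 5/6
(P ∧ P) ↔ P = 5/6 ↔ 5/6 = 1
Q ∧ ((P ∧ P) ↔ P) = 1/6 ∧ 1 = 1/6
P ↔ R = 5/6 ↔ 5/6 = 1
(P ↔ R) ↔ P = 1 ↔ 5/6 = 5/6
P → ((P ↔ R) ↔ P) = 5/6 → 5/6 = 1
(Q ∧ ((P ∧ P) ↔ P)) ↔ (P → ((P ↔ R) ↔ P)) = 1/6 ↔ 1 = 1/6
((R → ¬Q) ↔ ((R ↔ Q) → (¬R ↔ Q))) → ((Q ∧ ((P ∧ P) ↔ P)) ↔ (P → ((P ↔ R) ↔ P))) = 1 → 1/6 = 1/6
Q ∧ R = 1/6 ∧ 5/6 = 1/6
(Q ∧ R) → Q = 1/6 → 1/6 = 1
¬R = ¬5/6 = 1/6
((Q ∧ R) → Q) ∧ ¬R = 1 ∧ 1/6 = 1/6
Q → R = 1/6 → 5/6 = 1
P ∧ (Q → R) = 5/6 ∧ 1 = 5/6
(P ∧ (Q → R)) → R = 5/6 → 5/6 = 1
(((Q ∧ R) → Q) ∧ ¬R) ∧ ((P ∧ (Q → R)) → R) = 1/6 ∧ 1 = 1/6
R ↔ R = 5/6 ↔ 5/6 = 1
(R ↔ R) ∧ R = 1 ∧ 5/6 = 5/6
R ↔ Q = 5/6 ↔ 1/6 = 1/3
(R ↔ Q) → R = 1/3 → 5/6 = 1
((R ↔ R) ∧ R) → ((R ↔ Q) → R) = 5/6 → 1 = 1
¬(((R ↔ R) ∧ R) → ((R ↔ Q) → R)) = ¬1 = 0
((((Q ∧ R) → Q) ∧ ¬R) ∧ ((P ∧ (Q → R)) → R)) → ¬(((R ↔ R) ∧ R) → ((R ↔ Q) → R)) = 1/6 → 0 = 5/6
(((R → ¬Q) ↔ ((R ↔ Q) → (¬R ↔ Q))) → ((Q ∧ ((P ∧ P) ↔ P)) ↔ (P → ((P ↔ R) ↔ P)))) ↔ (((((Q ∧ R) → Q) ∧ ¬R) ∧ ((P ∧ (Q → R)) → R)) → ¬(((R ↔ R) ∧ R) → ((R ↔ Q) → R))) = 1/6 ↔ 5/6 = 1/3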